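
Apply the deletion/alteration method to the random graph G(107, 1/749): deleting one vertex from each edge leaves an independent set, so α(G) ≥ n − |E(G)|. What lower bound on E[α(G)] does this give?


E[|E(G)|] = C(107, 2)·p = 5671 · (1/749) = 53/7.
E[α(G)] ≥ n − E[|E(G)|] = 107 − 53/7 = 696/7.
Numerically: ≈ 99.4286.
(This is only a lower bound; the true E[α(G)] may be larger.)

E[α(G)] ≥ 696/7 ≈ 99.4286.


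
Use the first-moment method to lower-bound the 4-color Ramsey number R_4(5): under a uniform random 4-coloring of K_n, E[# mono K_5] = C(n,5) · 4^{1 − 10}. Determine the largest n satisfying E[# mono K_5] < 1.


We need C(n, 5) · 4^{1 − 10} < 1, i.e. C(n, 5) < 4^{10 − 1} = 262144.
Check values of n near the boundary:
  n = 31: C(31, 5) = 169911; 169911 < 262144? YES
  n = 32: C(32, 5) = 201376; 201376 < 262144? YES
  n = 33: C(33, 5) = 237336; 237336 < 262144? YES
  n = 34: C(34, 5) = 278256; 278256 < 262144? NO
  n = 35: C(35, 5) = 324632; 324632 < 262144? NO
  n = 36: C(36, 5) = 376992; 376992 < 262144? NO
The largest n with C(n, 5) < 262144 is n = 33 (where E[X] = 29667/32768 ≈ 0.9054). Hence R_4(5) > 33, i.e. R_4(5) ≥ 34.

Largest n = 33; hence R_4(5) > 33.


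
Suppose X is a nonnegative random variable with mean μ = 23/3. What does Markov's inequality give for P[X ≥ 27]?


μ = E[X] = 23/3, a = 27.
Markov: P[X ≥ 27] ≤ μ/a = (23/3)/27 = 23/81.
Numerically: ≈ 0.283951.
(Since a = 27 > μ = 7.666667, the bound 23/81 is < 1 and informative.)

P[X ≥ 27] ≤ 23/81 ≈ 0.283951.


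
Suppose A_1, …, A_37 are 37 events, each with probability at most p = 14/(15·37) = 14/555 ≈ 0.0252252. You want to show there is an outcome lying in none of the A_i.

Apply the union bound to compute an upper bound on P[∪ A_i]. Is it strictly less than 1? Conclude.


Union bound: P[∪_{i=1}^{37} A_i] ≤ Σ_i P[A_i] ≤ 37·p = 37·(14/555) = 14/15.
Numerically: 14/15 ≈ 0.9333333.
Is 14/15 < 1? YES.
Since P[∪ A_i] ≤ 14/15 < 1, the complement has P[∩ A_i^c] ≥ 1 − 14/15 = 1/15 > 0, so some outcome avoids every A_i.

37·p = 14/15 ≈ 0.9333333; existence CERTIFIED by the union bound.


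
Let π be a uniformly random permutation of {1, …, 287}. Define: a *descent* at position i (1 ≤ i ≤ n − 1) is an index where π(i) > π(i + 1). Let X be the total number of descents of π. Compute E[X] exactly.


Write X = Σ X_I over i = 1, …, 286, with X_I the indicator of one descent.
There are 286 indicators.
For each fixed i, the pair (π(i), π(i+1)) is a uniformly random ordered pair of distinct values from {1, …, 287}; by symmetry P[π(i) > π(i+1)] = 1/2.
By linearity: E[X] = 286 · (1/2) = (287 − 1) · (1/2) = 143 ≈ 143.00000.

E[X] = 143 = 143.00000.


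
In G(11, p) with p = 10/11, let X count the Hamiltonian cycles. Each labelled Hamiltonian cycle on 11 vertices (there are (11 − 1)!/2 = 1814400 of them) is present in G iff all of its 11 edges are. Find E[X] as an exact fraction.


K_11 has (11 − 1)!/2 = 1814400 labelled Hamiltonian cycles.
For each such Hamiltonian cycle H, let X_H = 1 if all 11 edges of H are present in G. Then P[X_H = 1] = p^{11} = (10/11)^{11} = 100000000000/285311670611.
By linearity of expectation: E[X] = Σ_H E[X_H] = 1814400 · p^{11} = 1814400 · 100000000000/285311670611 = 181440000000000000/285311670611.
Numerically: E[X] ≈ 6.3594e+05.

E[X] = 1814400 · (10/11)^{11} = 181440000000000000/285311670611 ≈ 6.3594e+05.


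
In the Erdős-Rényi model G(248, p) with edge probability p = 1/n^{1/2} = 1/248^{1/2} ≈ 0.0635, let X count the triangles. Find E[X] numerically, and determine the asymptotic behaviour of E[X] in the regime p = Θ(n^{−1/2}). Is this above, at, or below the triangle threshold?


Number of potential triangles: C(248, 3) = 2511496.
Each occurs with probability p³ ≈ (0.0635)³ ≈ 2.56049e-04.
By linearity: E[X] = C(248, 3)·p³ ≈ 2511496 · 2.56049e-04 ≈ 643.065.
Since α = 1/2 < 1, p = c/n^{1/2} ≫ 1/n is above the triangle threshold p ~ 1/n. Asymptotically E[X] ~ (c³/6)·n^{3(1−α)} = (1³/6)·n^{1.5} → ∞; triangles are abundant w.h.p.

E[X] ≈ 643.065; in regime p = Θ(1/n^{1/2}) E[X] diverges (above the triangle threshold p ~ 1/n).


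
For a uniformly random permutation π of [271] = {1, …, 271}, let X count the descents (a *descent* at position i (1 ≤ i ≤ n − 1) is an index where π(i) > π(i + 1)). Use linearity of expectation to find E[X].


Write X = Σ X_I over i = 1, …, 270, with X_I the indicator of one descent.
There are 270 indicators.
For each fixed i, the pair (π(i), π(i+1)) is a uniformly random ordered pair of distinct values from {1, …, 271}; by symmetry P[π(i) > π(i+1)] = 1/2.
By linearity: E[X] = 270 · (1/2) = (271 − 1) · (1/2) = 135 ≈ 135.000.

E[X] = 135 = 135.000.


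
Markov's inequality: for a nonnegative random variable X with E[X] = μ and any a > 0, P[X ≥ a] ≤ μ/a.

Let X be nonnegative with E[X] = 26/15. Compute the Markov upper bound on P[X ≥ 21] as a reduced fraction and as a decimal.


μ = E[X] = 26/15, a = 21.
Markov: P[X ≥ 21] ≤ μ/a = (26/15)/21 = 26/315.
Numerically: ≈ 0.0825.
(Since a = 21 > μ = 1.7333, the bound 26/315 is < 1 and informative.)

P[X ≥ 21] ≤ 26/315 ≈ 0.0825.


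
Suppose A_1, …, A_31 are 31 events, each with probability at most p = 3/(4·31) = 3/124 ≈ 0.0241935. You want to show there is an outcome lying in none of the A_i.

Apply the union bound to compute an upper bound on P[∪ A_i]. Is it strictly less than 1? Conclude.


Union bound: P[∪_{i=1}^{31} A_i] ≤ Σ_i P[A_i] ≤ 31·p = 31·(3/124) = 3/4.
Numerically: 3/4 ≈ 0.7500000.
Is 3/4 < 1? YES.
Since P[∪ A_i] ≤ 3/4 < 1, the complement has P[∩ A_i^c] ≥ 1 − 3/4 = 1/4 > 0, so some outcome avoids every A_i.

31·p = 3/4 ≈ 0.7500000; existence CERTIFIED by the union bound.


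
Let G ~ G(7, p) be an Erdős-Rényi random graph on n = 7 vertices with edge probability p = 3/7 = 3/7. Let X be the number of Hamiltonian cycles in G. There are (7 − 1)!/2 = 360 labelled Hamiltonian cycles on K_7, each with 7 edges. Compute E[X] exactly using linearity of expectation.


K_7 has (7 − 1)!/2 = 360 labelled Hamiltonian cycles.
For each such Hamiltonian cycle H, let X_H = 1 if all 7 edges of H are present in G. Then P[X_H = 1] = p^{7} = (3/7)^{7} = 2187/823543.
By linearity: E[X] = Σ_H E[X_H] = 360 · p^{7} = 360 · 2187/823543 = 787320/823543.
Numerically: E[X] ≈ 0.95602.

E[X] = 360 · (3/7)^{7} = 787320/823543 ≈ 0.95602.


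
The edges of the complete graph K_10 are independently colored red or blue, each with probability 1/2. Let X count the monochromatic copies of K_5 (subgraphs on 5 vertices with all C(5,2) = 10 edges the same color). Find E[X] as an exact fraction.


Let X = Σ_S X_S over the C(10, 5) = 252 subsets S of size 5, where X_S = 1 if the K_5 on S is monochromatic.
For a fixed S, the K_5 on S has C(5, 2) = 10 edges. P[all 10 edges red] = (1/2)^10, and likewise for blue, so P[monochromatic] = 2·(1/2)^10 = 2^{1 − 10} = 1/512.
Summing: E[X] = C(10, 5) · 2^{1 − 10} = 252 · 1/512 = 63/128.
Numerically: E[X] ≈ 0.4922.

E[X] = C(10,5)·2^(1−C(5,2)) = 63/128 ≈ 0.4922.


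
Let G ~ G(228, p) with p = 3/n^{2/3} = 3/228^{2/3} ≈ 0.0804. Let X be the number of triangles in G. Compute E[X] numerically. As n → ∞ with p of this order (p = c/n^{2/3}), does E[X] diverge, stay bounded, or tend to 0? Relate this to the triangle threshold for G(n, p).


Number of potential triangles: C(228, 3) = 1949476.
Each occurs with probability p³ ≈ (0.0804)³ ≈ 5.19391e-04.
By linearity: E[X] = C(228, 3)·p³ ≈ 1949476 · 5.19391e-04 ≈ 1012.539.
Since α = 2/3 < 1, p = c/n^{2/3} ≫ 1/n is above the triangle threshold p ~ 1/n. Asymptotically E[X] ~ (c³/6)·n^{3(1−α)} = (3³/6)·n^{1} → ∞; triangles are abundant w.h.p.

E[X] ≈ 1012.539; in regime p = Θ(1/n^{2/3}) E[X] diverges (above the triangle threshold p ~ 1/n).


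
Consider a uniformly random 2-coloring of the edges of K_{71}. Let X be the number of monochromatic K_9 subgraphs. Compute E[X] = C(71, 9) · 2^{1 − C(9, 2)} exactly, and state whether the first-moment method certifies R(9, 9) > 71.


E[X] = C(71, 9) · 2^{1 − 36} = 74473879480 · 2^{−35} = 74473879480/34359738368.
As a reduced fraction: E[X] = 9309234935/4294967296 ≈ 2.16748.
Is E[X] < 1? NO.
Since E[X] ≥ 1, the first-moment bound is inconclusive at n = 71; it does NOT by itself certify R(9, 9) > 71.

E[X] = 9309234935/4294967296 ≈ 2.16748; E[X] ≥ 1; first-moment method inconclusive here.


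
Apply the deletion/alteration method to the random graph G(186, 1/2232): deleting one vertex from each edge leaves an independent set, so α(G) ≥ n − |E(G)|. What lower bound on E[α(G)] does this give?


E[|E(G)|] = C(186, 2)·p = 17205 · (1/2232) = 185/24.
E[α(G)] ≥ n − E[|E(G)|] = 186 − 185/24 = 4279/24.
Numerically: ≈ 178.291667.
(This is only a lower bound; the true E[α(G)] may be larger.)

E[α(G)] ≥ 4279/24 ≈ 178.291667.


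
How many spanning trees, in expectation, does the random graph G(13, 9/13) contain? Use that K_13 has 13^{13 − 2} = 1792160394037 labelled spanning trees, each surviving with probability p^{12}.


K_13 has 13^{13 − 2} = 1792160394037 labelled spanning trees.
For each such spanning tree H, let X_H = 1 if all 12 edges of H are present in G. Then P[X_H = 1] = p^{12} = (9/13)^{12} = 282429536481/23298085122481.
By linearity of expectation: E[X] = Σ_H E[X_H] = 1792160394037 · p^{12} = 1792160394037 · 282429536481/23298085122481 = 282429536481/13.
Numerically: E[X] ≈ 2.1725e+10.

E[X] = 1792160394037 · (9/13)^{12} = 282429536481/13 ≈ 2.1725e+10.


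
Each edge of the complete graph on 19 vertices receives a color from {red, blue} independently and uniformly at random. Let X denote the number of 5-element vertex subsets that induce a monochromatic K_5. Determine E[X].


Let X = Σ_S X_S over the C(19, 5) = 11628 subsets S of size 5, where X_S = 1 if the K_5 on S is monochromatic.
For a fixed S, the K_5 on S has C(5, 2) = 10 edges. P[all 10 edges red] = (1/2)^10, and likewise for blue, so P[monochromatic] = 2·(1/2)^10 = 2^{1 − 10} = 1/512.
By linearity of expectation: E[X] = C(19, 5) · 2^{1 − 10} = 11628 · 1/512 = 2907/128.
Numerically: E[X] ≈ 22.710938.

E[X] = C(19,5)·2^(1−C(5,2)) = 2907/128 ≈ 22.710938.


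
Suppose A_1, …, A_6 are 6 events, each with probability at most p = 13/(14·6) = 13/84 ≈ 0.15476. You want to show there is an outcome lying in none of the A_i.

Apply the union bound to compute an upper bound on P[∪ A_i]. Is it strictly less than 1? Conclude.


Union bound: P[∪_{i=1}^{6} A_i] ≤ Σ_i P[A_i] ≤ 6·p = 6·(13/84) = 13/14.
Numerically: 13/14 ≈ 0.92857.
Is 13/14 < 1? YES.
Since P[∪ A_i] ≤ 13/14 < 1, the complement has P[∩ A_i^c] ≥ 1 − 13/14 = 1/14 > 0, so some outcome avoids every A_i.

6·p = 13/14 ≈ 0.92857; existence CERTIFIED by the union bound.


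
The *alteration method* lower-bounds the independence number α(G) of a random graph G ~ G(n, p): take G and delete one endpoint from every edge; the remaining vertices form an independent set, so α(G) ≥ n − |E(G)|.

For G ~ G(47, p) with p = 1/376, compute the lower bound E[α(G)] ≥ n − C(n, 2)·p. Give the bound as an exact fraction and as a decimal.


E[|E(G)|] = C(47, 2)·p = 1081 · (1/376) = 23/8.
E[α(G)] ≥ n − E[|E(G)|] = 47 − 23/8 = 353/8.
Numerically: ≈ 44.125000.
(This is only a lower bound; the true E[α(G)] may be larger.)

E[α(G)] ≥ 353/8 ≈ 44.125000.


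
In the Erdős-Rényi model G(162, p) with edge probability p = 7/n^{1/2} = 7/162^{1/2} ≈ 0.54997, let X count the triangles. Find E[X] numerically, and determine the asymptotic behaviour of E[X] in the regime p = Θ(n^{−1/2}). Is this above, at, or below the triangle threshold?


Number of potential triangles: C(162, 3) = 695520.
Each occurs with probability p³ ≈ (0.54997)³ ≈ 1.6634954e-01.
By linearity: E[X] = C(162, 3)·p³ ≈ 695520 · 1.6634954e-01 ≈ 115699.43045.
Since α = 1/2 < 1, p = c/n^{1/2} ≫ 1/n is above the triangle threshold p ~ 1/n. Asymptotically E[X] ~ (c³/6)·n^{3(1−α)} = (7³/6)·n^{1.5} → ∞; triangles are abundant w.h.p.

E[X] ≈ 115699.43045; in regime p = Θ(1/n^{1/2}) E[X] diverges (above the triangle threshold p ~ 1/n).


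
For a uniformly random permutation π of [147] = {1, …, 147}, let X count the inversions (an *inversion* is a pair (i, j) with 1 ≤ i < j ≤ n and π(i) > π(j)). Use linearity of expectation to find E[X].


Write X = Σ X_I over the C(147, 2) = 10731 pairs i < j, with X_I the indicator of one inversion.
There are 10731 indicators.
For each fixed pair i < j, the values π(i) and π(j) are two distinct elements of {1, …, 147} in uniformly random order; by symmetry P[π(i) > π(j)] = 1/2.
By linearity: E[X] = 10731 · (1/2) = C(147, 2) · (1/2) = 10731/2 = 10731/2 ≈ 5365.500.

E[X] = 10731/2 = 5365.500.


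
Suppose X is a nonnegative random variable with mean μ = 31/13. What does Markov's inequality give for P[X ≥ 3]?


μ = E[X] = 31/13, a = 3.
Markov: P[X ≥ 3] ≤ μ/a = (31/13)/3 = 31/39.
Numerically: ≈ 0.795.
(Since a = 3 > μ = 2.385, the bound 31/39 is < 1 and informative.)

P[X ≥ 3] ≤ 31/39 ≈ 0.795.


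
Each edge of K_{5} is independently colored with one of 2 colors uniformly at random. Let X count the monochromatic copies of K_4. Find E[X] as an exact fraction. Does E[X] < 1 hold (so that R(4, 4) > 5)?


E[X] = C(5, 4) · 2^{1 − 6} = 5 · 2^{−5} = 5/32.
As a reduced fraction: E[X] = 5/32 ≈ 0.1562500.
Is E[X] < 1? YES.
Since E[X] < 1, there exists a 2-coloring of K_{5} with no monochromatic K_4; hence R(4, 4) > 5.

E[X] = 5/32 ≈ 0.1562500; E[X] < 1, so R(4, 4) > 5.


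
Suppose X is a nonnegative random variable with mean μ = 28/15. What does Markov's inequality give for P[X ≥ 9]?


μ = E[X] = 28/15, a = 9.
Markov: P[X ≥ 9] ≤ μ/a = (28/15)/9 = 28/135.
Numerically: ≈ 0.2074.
(Since a = 9 > μ = 1.8667, the bound 28/135 is < 1 and informative.)

P[X ≥ 9] ≤ 28/135 ≈ 0.2074.


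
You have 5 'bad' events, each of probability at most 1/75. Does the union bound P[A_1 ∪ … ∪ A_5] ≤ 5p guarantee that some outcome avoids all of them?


Union bound: P[∪_{i=1}^{5} A_i] ≤ Σ_i P[A_i] ≤ 5·p = 5·(1/75) = 1/15.
Numerically: 1/15 ≈ 0.0666667.
Is 1/15 < 1? YES.
Since P[∪ A_i] ≤ 1/15 < 1, the complement has P[∩ A_i^c] ≥ 1 − 1/15 = 14/15 > 0, so some outcome avoids every A_i.

5·p = 1/15 ≈ 0.0666667; existence CERTIFIED by the union bound.


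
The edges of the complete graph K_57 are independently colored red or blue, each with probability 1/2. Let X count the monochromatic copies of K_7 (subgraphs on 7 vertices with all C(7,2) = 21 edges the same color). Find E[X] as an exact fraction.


Let X = Σ_S X_S over the C(57, 7) = 264385836 subsets S of size 7, where X_S = 1 if the K_7 on S is monochromatic.
For a fixed S, the K_7 on S has C(7, 2) = 21 edges. P[all 21 edges red] = (1/2)^21, and likewise for blue, so P[monochromatic] = 2·(1/2)^21 = 2^{1 − 21} = 1/1048576.
By linearity of expectation: E[X] = C(57, 7) · 2^{1 − 21} = 264385836 · 1/1048576 = 66096459/262144.
Numerically: E[X] ≈ 252.1380.

E[X] = C(57,7)·2^(1−C(7,2)) = 66096459/262144 ≈ 252.1380.


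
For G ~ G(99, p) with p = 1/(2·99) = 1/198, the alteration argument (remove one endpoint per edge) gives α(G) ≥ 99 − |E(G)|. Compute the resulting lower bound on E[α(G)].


E[|E(G)|] = C(99, 2)·p = 4851 · (1/198) = 49/2.
E[α(G)] ≥ n − E[|E(G)|] = 99 − 49/2 = 149/2.
Numerically: ≈ 74.500.
(This is only a lower bound; the true E[α(G)] may be larger.)

E[α(G)] ≥ 149/2 ≈ 74.500.


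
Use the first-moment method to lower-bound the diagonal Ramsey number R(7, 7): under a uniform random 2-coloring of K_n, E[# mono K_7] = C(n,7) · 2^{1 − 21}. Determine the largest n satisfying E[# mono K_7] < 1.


We need C(n, 7) · 2^{1 − 21} < 1, i.e. C(n, 7) < 2^{21 − 1} = 1048576.
Check values of n near the boundary:
  n = 26: C(26, 7) = 657800; 657800 < 1048576? YES
  n = 27: C(27, 7) = 888030; 888030 < 1048576? YES
  n = 28: C(28, 7) = 1184040; 1184040 < 1048576? NO
  n = 29: C(29, 7) = 1560780; 1560780 < 1048576? NO
  n = 30: C(30, 7) = 2035800; 2035800 < 1048576? NO
The largest n with C(n, 7) < 1048576 is n = 27 (where E[X] = 444015/524288 ≈ 0.84689). Hence R(7, 7) > 27, i.e. R(7, 7) ≥ 28.

Largest n = 27; hence R(7, 7) > 27.


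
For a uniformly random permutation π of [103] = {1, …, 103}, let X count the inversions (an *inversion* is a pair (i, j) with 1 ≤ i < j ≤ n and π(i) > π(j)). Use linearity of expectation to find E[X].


Write X = Σ X_I over the C(103, 2) = 5253 pairs i < j, with X_I the indicator of one inversion.
There are 5253 indicators.
For each fixed pair i < j, the values π(i) and π(j) are two distinct elements of {1, …, 103} in uniformly random order; by symmetry P[π(i) > π(j)] = 1/2.
By linearity: E[X] = 5253 · (1/2) = C(103, 2) · (1/2) = 5253/2 = 5253/2 ≈ 2626.5000.

E[X] = 5253/2 = 2626.5000.


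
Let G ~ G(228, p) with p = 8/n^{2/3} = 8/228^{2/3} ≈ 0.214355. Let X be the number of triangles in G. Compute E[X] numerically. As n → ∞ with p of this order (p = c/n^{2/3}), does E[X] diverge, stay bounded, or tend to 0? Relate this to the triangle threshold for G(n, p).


Number of potential triangles: C(228, 3) = 1949476.
Each occurs with probability p³ ≈ (0.214355)³ ≈ 9.84918436e-03.
By linearity: E[X] = C(228, 3)·p³ ≈ 1949476 · 9.84918436e-03 ≈ 19200.748538.
Since α = 2/3 < 1, p = c/n^{2/3} ≫ 1/n is above the triangle threshold p ~ 1/n. Asymptotically E[X] ~ (c³/6)·n^{3(1−α)} = (8³/6)·n^{1} → ∞; triangles are abundant w.h.p.

E[X] ≈ 19200.748538; in regime p = Θ(1/n^{2/3}) E[X] diverges (above the triangle threshold p ~ 1/n).


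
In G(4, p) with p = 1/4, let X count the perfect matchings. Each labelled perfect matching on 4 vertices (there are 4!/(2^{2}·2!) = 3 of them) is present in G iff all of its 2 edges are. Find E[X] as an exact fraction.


K_4 has 4!/(2^{2}·2!) = 3 labelled perfect matchings.
For each such perfect matching H, let X_H = 1 if all 2 edges of H are present in G. Then P[X_H = 1] = p^{2} = (1/4)^{2} = 1/16.
Summing the indicators: E[X] = Σ_H E[X_H] = 3 · p^{2} = 3 · 1/16 = 3/16.
Numerically: E[X] ≈ 0.188.

E[X] = 3 · (1/4)^{2} = 3/16 ≈ 0.188.


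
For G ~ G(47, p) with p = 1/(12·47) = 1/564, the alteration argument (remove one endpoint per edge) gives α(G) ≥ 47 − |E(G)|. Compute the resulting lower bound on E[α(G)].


E[|E(G)|] = C(47, 2)·p = 1081 · (1/564) = 23/12.
E[α(G)] ≥ n − E[|E(G)|] = 47 − 23/12 = 541/12.
Numerically: ≈ 45.083333.
(This is only a lower bound; the true E[α(G)] may be larger.)

E[α(G)] ≥ 541/12 ≈ 45.083333.


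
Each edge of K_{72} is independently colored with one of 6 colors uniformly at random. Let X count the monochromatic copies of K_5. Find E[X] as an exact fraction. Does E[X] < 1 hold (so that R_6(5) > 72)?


E[X] = C(72, 5) · 6^{1 − 10} = 13991544 · 6^{−9} = 13991544/10077696.
As a reduced fraction: E[X] = 194327/139968 ≈ 1.3884.
Is E[X] < 1? NO.
Since E[X] ≥ 1, the first-moment bound is inconclusive at n = 72; it does NOT by itself certify R_6(5) > 72.

E[X] = 194327/139968 ≈ 1.3884; E[X] ≥ 1; first-moment method inconclusive here.


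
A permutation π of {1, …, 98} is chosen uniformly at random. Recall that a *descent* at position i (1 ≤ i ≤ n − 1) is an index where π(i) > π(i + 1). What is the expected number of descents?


Write X = Σ X_I over i = 1, …, 97, with X_I the indicator of one descent.
There are 97 indicators.
For each fixed i, the pair (π(i), π(i+1)) is a uniformly random ordered pair of distinct values from {1, …, 98}; by symmetry P[π(i) > π(i+1)] = 1/2.
By linearity: E[X] = 97 · (1/2) = (98 − 1) · (1/2) = 97/2 ≈ 48.500.

E[X] = 97/2 = 48.500.


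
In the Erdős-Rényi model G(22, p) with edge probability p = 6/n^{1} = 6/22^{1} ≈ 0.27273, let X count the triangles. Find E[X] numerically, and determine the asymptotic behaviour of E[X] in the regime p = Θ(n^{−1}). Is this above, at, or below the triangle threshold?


Number of potential triangles: C(22, 3) = 1540.
Each occurs with probability p³ ≈ (0.27273)³ ≈ 2.0285500e-02.
By linearity: E[X] = C(22, 3)·p³ ≈ 1540 · 2.0285500e-02 ≈ 31.23967.
Here α = 1, so p = 6/n is exactly at the triangle threshold p ~ 1/n. Asymptotically E[X] → c³/6 = 6³/6 = 36 ≈ 36.00000, a bounded constant. In this regime the triangle count is asymptotically Poisson(c³/6).

E[X] ≈ 31.23967; in regime p = Θ(1/n^{1}) E[X] stays bounded (at the triangle threshold p ~ 1/n).


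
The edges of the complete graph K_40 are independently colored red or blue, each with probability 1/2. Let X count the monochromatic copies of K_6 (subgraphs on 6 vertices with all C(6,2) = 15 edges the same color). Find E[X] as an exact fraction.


Let X = Σ_S X_S over the C(40, 6) = 3838380 subsets S of size 6, where X_S = 1 if the K_6 on S is monochromatic.
For a fixed S, the K_6 on S has C(6, 2) = 15 edges. P[all 15 edges red] = (1/2)^15, and likewise for blue, so P[monochromatic] = 2·(1/2)^15 = 2^{1 − 15} = 1/16384.
By linearity of expectation: E[X] = C(40, 6) · 2^{1 − 15} = 3838380 · 1/16384 = 959595/4096.
Numerically: E[X] ≈ 234.276123.

E[X] = C(40,6)·2^(1−C(6,2)) = 959595/4096 ≈ 234.276123.


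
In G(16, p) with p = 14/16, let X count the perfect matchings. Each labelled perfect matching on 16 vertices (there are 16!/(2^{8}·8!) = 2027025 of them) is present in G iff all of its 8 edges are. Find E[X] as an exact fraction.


K_16 has 16!/(2^{8}·8!) = 2027025 labelled perfect matchings.
For each such perfect matching H, let X_H = 1 if all 8 edges of H are present in G. Then P[X_H = 1] = p^{8} = (7/8)^{8} = 5764801/16777216.
By linearity of expectation: E[X] = Σ_H E[X_H] = 2027025 · p^{8} = 2027025 · 5764801/16777216 = 11685395747025/16777216.
Numerically: E[X] ≈ 6.965e+05.

E[X] = 2027025 · (7/8)^{8} = 11685395747025/16777216 ≈ 6.965e+05.


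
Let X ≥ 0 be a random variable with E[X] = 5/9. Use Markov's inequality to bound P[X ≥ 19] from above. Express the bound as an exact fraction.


μ = E[X] = 5/9, a = 19.
Markov: P[X ≥ 19] ≤ μ/a = (5/9)/19 = 5/171.
Numerically: ≈ 0.029240.
(Since a = 19 > μ = 0.555556, the bound 5/171 is < 1 and informative.)

P[X ≥ 19] ≤ 5/171 ≈ 0.029240.


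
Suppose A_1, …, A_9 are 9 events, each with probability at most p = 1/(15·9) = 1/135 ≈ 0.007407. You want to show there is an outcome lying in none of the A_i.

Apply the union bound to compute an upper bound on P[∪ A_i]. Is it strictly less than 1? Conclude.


Union bound: P[∪_{i=1}^{9} A_i] ≤ Σ_i P[A_i] ≤ 9·p = 9·(1/135) = 1/15.
Numerically: 1/15 ≈ 0.066667.
Is 1/15 < 1? YES.
Since P[∪ A_i] ≤ 1/15 < 1, the complement has P[∩ A_i^c] ≥ 1 − 1/15 = 14/15 > 0, so some outcome avoids every A_i.

9·p = 1/15 ≈ 0.066667; existence CERTIFIED by the union bound.


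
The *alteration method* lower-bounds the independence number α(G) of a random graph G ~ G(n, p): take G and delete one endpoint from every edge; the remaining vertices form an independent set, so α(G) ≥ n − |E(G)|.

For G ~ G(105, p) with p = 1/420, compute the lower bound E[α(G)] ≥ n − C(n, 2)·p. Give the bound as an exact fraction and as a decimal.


E[|E(G)|] = C(105, 2)·p = 5460 · (1/420) = 13.
E[α(G)] ≥ n − E[|E(G)|] = 105 − 13 = 92.
Numerically: ≈ 92.000.
(This is only a lower bound; the true E[α(G)] may be larger.)

E[α(G)] ≥ 92 ≈ 92.000.


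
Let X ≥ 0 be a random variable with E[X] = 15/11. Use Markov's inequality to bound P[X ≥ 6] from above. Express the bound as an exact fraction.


μ = E[X] = 15/11, a = 6.
Markov: P[X ≥ 6] ≤ μ/a = (15/11)/6 = 5/22.
Numerically: ≈ 0.2273.
(Since a = 6 > μ = 1.3636, the bound 5/22 is < 1 and informative.)

P[X ≥ 6] ≤ 5/22 ≈ 0.2273.


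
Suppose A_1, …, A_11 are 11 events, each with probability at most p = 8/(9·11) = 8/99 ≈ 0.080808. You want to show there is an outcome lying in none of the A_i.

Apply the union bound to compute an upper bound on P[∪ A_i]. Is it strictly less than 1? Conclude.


Union bound: P[∪_{i=1}^{11} A_i] ≤ Σ_i P[A_i] ≤ 11·p = 11·(8/99) = 8/9.
Numerically: 8/9 ≈ 0.888889.
Is 8/9 < 1? YES.
Since P[∪ A_i] ≤ 8/9 < 1, the complement has P[∩ A_i^c] ≥ 1 − 8/9 = 1/9 > 0, so some outcome avoids every A_i.

11·p = 8/9 ≈ 0.888889; existence CERTIFIED by the union bound.


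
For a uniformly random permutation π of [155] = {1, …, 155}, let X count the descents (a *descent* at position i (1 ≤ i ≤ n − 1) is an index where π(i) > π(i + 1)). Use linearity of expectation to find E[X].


Write X = Σ X_I over i = 1, …, 154, with X_I the indicator of one descent.
There are 154 indicators.
For each fixed i, the pair (π(i), π(i+1)) is a uniformly random ordered pair of distinct values from {1, …, 155}; by symmetry P[π(i) > π(i+1)] = 1/2.
By linearity: E[X] = 154 · (1/2) = (155 − 1) · (1/2) = 77 ≈ 77.000.

E[X] = 77 = 77.000.


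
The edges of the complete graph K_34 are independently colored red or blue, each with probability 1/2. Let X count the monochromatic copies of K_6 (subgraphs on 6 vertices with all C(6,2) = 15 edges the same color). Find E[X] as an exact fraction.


Let X = Σ_S X_S over the C(34, 6) = 1344904 subsets S of size 6, where X_S = 1 if the K_6 on S is monochromatic.
For a fixed S, the K_6 on S has C(6, 2) = 15 edges. P[all 15 edges red] = (1/2)^15, and likewise for blue, so P[monochromatic] = 2·(1/2)^15 = 2^{1 − 15} = 1/16384.
Summing: E[X] = C(34, 6) · 2^{1 − 15} = 1344904 · 1/16384 = 168113/2048.
Numerically: E[X] ≈ 82.08643.

E[X] = C(34,6)·2^(1−C(6,2)) = 168113/2048 ≈ 82.08643.


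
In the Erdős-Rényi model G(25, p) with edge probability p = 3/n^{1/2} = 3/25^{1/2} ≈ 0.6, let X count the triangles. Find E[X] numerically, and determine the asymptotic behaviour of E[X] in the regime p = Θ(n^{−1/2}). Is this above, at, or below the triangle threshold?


Number of potential triangles: C(25, 3) = 2300.
Each occurs with probability p³ ≈ (0.6)³ ≈ 2.160000e-01.
By linearity: E[X] = C(25, 3)·p³ ≈ 2300 · 2.160000e-01 ≈ 496.8000.
Since α = 1/2 < 1, p = c/n^{1/2} ≫ 1/n is above the triangle threshold p ~ 1/n. Asymptotically E[X] ~ (c³/6)·n^{3(1−α)} = (3³/6)·n^{1.5} → ∞; triangles are abundant w.h.p.

E[X] ≈ 496.8000; in regime p = Θ(1/n^{1/2}) E[X] diverges (above the triangle threshold p ~ 1/n).


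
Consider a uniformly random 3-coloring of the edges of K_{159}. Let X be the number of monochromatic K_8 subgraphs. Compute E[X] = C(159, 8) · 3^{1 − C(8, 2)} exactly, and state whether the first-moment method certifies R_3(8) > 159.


E[X] = C(159, 8) · 3^{1 − 28} = 8471208603429 · 3^{−27} = 8471208603429/7625597484987.
As a reduced fraction: E[X] = 941245400381/847288609443 ≈ 1.110891.
Is E[X] < 1? NO.
Since E[X] ≥ 1, the first-moment bound is inconclusive at n = 159; it does NOT by itself certify R_3(8) > 159.

E[X] = 941245400381/847288609443 ≈ 1.110891; E[X] ≥ 1; first-moment method inconclusive here.


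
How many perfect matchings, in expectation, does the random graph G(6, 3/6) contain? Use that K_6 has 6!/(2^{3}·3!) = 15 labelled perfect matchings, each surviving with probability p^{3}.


K_6 has 6!/(2^{3}·3!) = 15 labelled perfect matchings.
For each such perfect matching H, let X_H = 1 if all 3 edges of H are present in G. Then P[X_H = 1] = p^{3} = (1/2)^{3} = 1/8.
By linearity: E[X] = Σ_H E[X_H] = 15 · p^{3} = 15 · 1/8 = 15/8.
Numerically: E[X] ≈ 1.875.

E[X] = 15 · (1/2)^{3} = 15/8 ≈ 1.875.


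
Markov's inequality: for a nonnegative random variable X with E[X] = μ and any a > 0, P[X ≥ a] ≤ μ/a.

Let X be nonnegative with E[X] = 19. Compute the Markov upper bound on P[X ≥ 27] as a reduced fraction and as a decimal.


μ = E[X] = 19, a = 27.
Markov: P[X ≥ 27] ≤ μ/a = (19)/27 = 19/27.
Numerically: ≈ 0.704.
(Since a = 27 > μ = 19.000, the bound 19/27 is < 1 and informative.)

P[X ≥ 27] ≤ 19/27 ≈ 0.704.


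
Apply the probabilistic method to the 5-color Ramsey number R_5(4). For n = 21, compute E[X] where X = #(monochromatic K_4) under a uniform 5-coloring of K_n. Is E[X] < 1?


E[X] = C(21, 4) · 5^{1 − 6} = 5985 · 5^{−5} = 5985/3125.
As a reduced fraction: E[X] = 1197/625 ≈ 1.91520.
Is E[X] < 1? NO.
Since E[X] ≥ 1, the first-moment bound is inconclusive at n = 21; it does NOT by itself certify R_5(4) > 21.

E[X] = 1197/625 ≈ 1.91520; E[X] ≥ 1; first-moment method inconclusive here.


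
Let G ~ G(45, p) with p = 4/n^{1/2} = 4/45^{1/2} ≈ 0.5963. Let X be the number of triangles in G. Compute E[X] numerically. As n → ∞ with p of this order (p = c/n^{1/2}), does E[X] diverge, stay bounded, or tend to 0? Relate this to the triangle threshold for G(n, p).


Number of potential triangles: C(45, 3) = 14190.
Each occurs with probability p³ ≈ (0.5963)³ ≈ 2.120124e-01.
By linearity: E[X] = C(45, 3)·p³ ≈ 14190 · 2.120124e-01 ≈ 3008.4555.
Since α = 1/2 < 1, p = c/n^{1/2} ≫ 1/n is above the triangle threshold p ~ 1/n. Asymptotically E[X] ~ (c³/6)·n^{3(1−α)} = (4³/6)·n^{1.5} → ∞; triangles are abundant w.h.p.

E[X] ≈ 3008.4555; in regime p = Θ(1/n^{1/2}) E[X] diverges (above the triangle threshold p ~ 1/n).


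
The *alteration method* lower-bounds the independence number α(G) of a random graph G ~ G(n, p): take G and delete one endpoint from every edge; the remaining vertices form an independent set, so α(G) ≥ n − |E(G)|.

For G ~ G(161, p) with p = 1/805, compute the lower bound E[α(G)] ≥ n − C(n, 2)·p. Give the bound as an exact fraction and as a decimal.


E[|E(G)|] = C(161, 2)·p = 12880 · (1/805) = 16.
E[α(G)] ≥ n − E[|E(G)|] = 161 − 16 = 145.
Numerically: ≈ 145.000.
(This is only a lower bound; the true E[α(G)] may be larger.)

E[α(G)] ≥ 145 ≈ 145.000.


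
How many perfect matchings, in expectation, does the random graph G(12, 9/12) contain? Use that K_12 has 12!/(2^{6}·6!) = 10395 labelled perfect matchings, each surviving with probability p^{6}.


K_12 has 12!/(2^{6}·6!) = 10395 labelled perfect matchings.
For each such perfect matching H, let X_H = 1 if all 6 edges of H are present in G. Then P[X_H = 1] = p^{6} = (3/4)^{6} = 729/4096.
By linearity of expectation: E[X] = Σ_H E[X_H] = 10395 · p^{6} = 10395 · 729/4096 = 7577955/4096.
Numerically: E[X] ≈ 1850.1.

E[X] = 10395 · (3/4)^{6} = 7577955/4096 ≈ 1850.1.


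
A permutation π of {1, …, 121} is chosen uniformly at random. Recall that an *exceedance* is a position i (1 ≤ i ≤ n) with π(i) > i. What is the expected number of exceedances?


Write X = Σ_{i=1}^{121} X_i, where X_i = 1_{π(i) > i}.
For each fixed i, π(i) is uniform over {1, …, 121} (marginal of a uniform permutation), so P[π(i) > i] = (n − i)/n. Summing: Σ_{i=1}^{121} (n − i)/n = (0 + 1 + … + 120)/121 = 121(121 − 1)/(2·121) = (121 − 1)/2.
Hence E[X] = Σ_{i=1}^{121} (121 − i)/121 = 60 ≈ 60.000.

E[X] = 60 = 60.000.


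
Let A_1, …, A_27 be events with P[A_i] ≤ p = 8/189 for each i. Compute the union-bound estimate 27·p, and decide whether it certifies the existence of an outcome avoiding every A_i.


Union bound: P[∪_{i=1}^{27} A_i] ≤ Σ_i P[A_i] ≤ 27·p = 27·(8/189) = 8/7.
Numerically: 8/7 ≈ 1.14286.
Is 8/7 < 1? NO.
Since the bound 8/7 is ≥ 1, the union bound is uninformative here; it does NOT by itself certify existence.

27·p = 8/7 ≈ 1.14286; existence NOT certified by the union bound.


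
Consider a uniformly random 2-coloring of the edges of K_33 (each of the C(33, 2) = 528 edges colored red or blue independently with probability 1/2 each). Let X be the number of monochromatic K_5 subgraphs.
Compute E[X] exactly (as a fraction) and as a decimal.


Let X = Σ_S X_S over the C(33, 5) = 237336 subsets S of size 5, where X_S = 1 if the K_5 on S is monochromatic.
For a fixed S, the K_5 on S has C(5, 2) = 10 edges. P[all 10 edges red] = (1/2)^10, and likewise for blue, so P[monochromatic] = 2·(1/2)^10 = 2^{1 − 10} = 1/512.
By linearity of expectation: E[X] = C(33, 5) · 2^{1 − 10} = 237336 · 1/512 = 29667/64.
Numerically: E[X] ≈ 463.54688.

E[X] = C(33,5)·2^(1−C(5,2)) = 29667/64 ≈ 463.54688.


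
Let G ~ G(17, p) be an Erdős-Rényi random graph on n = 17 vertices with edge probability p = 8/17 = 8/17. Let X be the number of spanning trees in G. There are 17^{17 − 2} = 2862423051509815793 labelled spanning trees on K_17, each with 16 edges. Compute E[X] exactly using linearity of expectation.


K_17 has 17^{17 − 2} = 2862423051509815793 labelled spanning trees.
For each such spanning tree H, let X_H = 1 if all 16 edges of H are present in G. Then P[X_H = 1] = p^{16} = (8/17)^{16} = 281474976710656/48661191875666868481.
By linearity: E[X] = Σ_H E[X_H] = 2862423051509815793 · p^{16} = 2862423051509815793 · 281474976710656/48661191875666868481 = 281474976710656/17.
Numerically: E[X] ≈ 1.66e+13.

E[X] = 2862423051509815793 · (8/17)^{16} = 281474976710656/17 ≈ 1.66e+13.


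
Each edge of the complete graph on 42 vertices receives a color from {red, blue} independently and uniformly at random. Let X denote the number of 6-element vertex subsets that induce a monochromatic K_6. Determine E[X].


Let X = Σ_S X_S over the C(42, 6) = 5245786 subsets S of size 6, where X_S = 1 if the K_6 on S is monochromatic.
For a fixed S, the K_6 on S has C(6, 2) = 15 edges. P[all 15 edges red] = (1/2)^15, and likewise for blue, so P[monochromatic] = 2·(1/2)^15 = 2^{1 − 15} = 1/16384.
By linearity of expectation: E[X] = C(42, 6) · 2^{1 − 15} = 5245786 · 1/16384 = 2622893/8192.
Numerically: E[X] ≈ 320.17737.

E[X] = C(42,6)·2^(1−C(6,2)) = 2622893/8192 ≈ 320.17737.


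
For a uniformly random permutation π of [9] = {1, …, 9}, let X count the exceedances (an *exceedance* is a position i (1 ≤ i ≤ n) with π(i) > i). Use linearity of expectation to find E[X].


Write X = Σ_{i=1}^{9} X_i, where X_i = 1_{π(i) > i}.
For each fixed i, π(i) is uniform over {1, …, 9} (marginal of a uniform permutation), so P[π(i) > i] = (n − i)/n. Summing: Σ_{i=1}^{9} (n − i)/n = (0 + 1 + … + 8)/9 = 9(9 − 1)/(2·9) = (9 − 1)/2.
Hence E[X] = Σ_{i=1}^{9} (9 − i)/9 = 4 ≈ 4.000.

E[X] = 4 = 4.000.


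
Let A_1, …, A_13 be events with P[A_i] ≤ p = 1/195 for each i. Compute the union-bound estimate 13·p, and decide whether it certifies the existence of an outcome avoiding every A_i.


Union bound: P[∪_{i=1}^{13} A_i] ≤ Σ_i P[A_i] ≤ 13·p = 13·(1/195) = 1/15.
Numerically: 1/15 ≈ 0.066667.
Is 1/15 < 1? YES.
Since P[∪ A_i] ≤ 1/15 < 1, the complement has P[∩ A_i^c] ≥ 1 − 1/15 = 14/15 > 0, so some outcome avoids every A_i.

13·p = 1/15 ≈ 0.066667; existence CERTIFIED by the union bound.


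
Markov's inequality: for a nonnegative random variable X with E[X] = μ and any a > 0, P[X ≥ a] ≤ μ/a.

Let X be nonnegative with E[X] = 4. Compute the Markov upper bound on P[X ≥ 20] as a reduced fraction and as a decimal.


μ = E[X] = 4, a = 20.
Markov: P[X ≥ 20] ≤ μ/a = (4)/20 = 1/5.
Numerically: ≈ 0.2000.
(Since a = 20 > μ = 4.0000, the bound 1/5 is < 1 and informative.)

P[X ≥ 20] ≤ 1/5 ≈ 0.2000.


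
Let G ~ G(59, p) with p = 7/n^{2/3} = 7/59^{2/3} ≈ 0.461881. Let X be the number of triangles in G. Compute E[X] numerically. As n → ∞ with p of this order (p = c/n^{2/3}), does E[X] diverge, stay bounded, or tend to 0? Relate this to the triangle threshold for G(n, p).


Number of potential triangles: C(59, 3) = 32509.
Each occurs with probability p³ ≈ (0.461881)³ ≈ 9.85349038e-02.
By linearity: E[X] = C(59, 3)·p³ ≈ 32509 · 9.85349038e-02 ≈ 3203.271186.
Since α = 2/3 < 1, p = c/n^{2/3} ≫ 1/n is above the triangle threshold p ~ 1/n. Asymptotically E[X] ~ (c³/6)·n^{3(1−α)} = (7³/6)·n^{1} → ∞; triangles are abundant w.h.p.

E[X] ≈ 3203.271186; in regime p = Θ(1/n^{2/3}) E[X] diverges (above the triangle threshold p ~ 1/n).


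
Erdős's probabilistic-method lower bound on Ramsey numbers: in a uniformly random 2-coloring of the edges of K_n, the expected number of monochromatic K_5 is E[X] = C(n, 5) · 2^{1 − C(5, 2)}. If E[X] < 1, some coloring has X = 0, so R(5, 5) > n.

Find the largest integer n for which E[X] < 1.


We need C(n, 5) · 2^{1 − 10} < 1, i.e. C(n, 5) < 2^{10 − 1} = 512.
Check values of n near the boundary:
  n = 8: C(8, 5) = 56; 56 < 512? YES
  n = 9: C(9, 5) = 126; 126 < 512? YES
  n = 10: C(10, 5) = 252; 252 < 512? YES
  n = 11: C(11, 5) = 462; 462 < 512? YES
  n = 12: C(12, 5) = 792; 792 < 512? NO
The largest n with C(n, 5) < 512 is n = 11 (where E[X] = 231/256 ≈ 0.9023). Hence R(5, 5) > 11, i.e. R(5, 5) ≥ 12.

Largest n = 11; hence R(5, 5) > 11.


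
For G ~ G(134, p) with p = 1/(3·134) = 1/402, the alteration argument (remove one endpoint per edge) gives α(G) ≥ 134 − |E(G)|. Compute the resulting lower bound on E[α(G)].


E[|E(G)|] = C(134, 2)·p = 8911 · (1/402) = 133/6.
E[α(G)] ≥ n − E[|E(G)|] = 134 − 133/6 = 671/6.
Numerically: ≈ 111.833.
(This is only a lower bound; the true E[α(G)] may be larger.)

E[α(G)] ≥ 671/6 ≈ 111.833.


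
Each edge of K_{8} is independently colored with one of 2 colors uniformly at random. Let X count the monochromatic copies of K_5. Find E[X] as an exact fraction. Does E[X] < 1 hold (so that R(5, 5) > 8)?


E[X] = C(8, 5) · 2^{1 − 10} = 56 · 2^{−9} = 56/512.
As a reduced fraction: E[X] = 7/64 ≈ 0.109.
Is E[X] < 1? YES.
Since E[X] < 1, there exists a 2-coloring of K_{8} with no monochromatic K_5; hence R(5, 5) > 8.

E[X] = 7/64 ≈ 0.109; E[X] < 1, so R(5, 5) > 8.


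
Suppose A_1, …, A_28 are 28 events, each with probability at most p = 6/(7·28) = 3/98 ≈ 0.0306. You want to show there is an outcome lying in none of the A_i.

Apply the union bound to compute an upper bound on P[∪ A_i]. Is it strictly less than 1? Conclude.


Union bound: P[∪_{i=1}^{28} A_i] ≤ Σ_i P[A_i] ≤ 28·p = 28·(3/98) = 6/7.
Numerically: 6/7 ≈ 0.8571.
Is 6/7 < 1? YES.
Since P[∪ A_i] ≤ 6/7 < 1, the complement has P[∩ A_i^c] ≥ 1 − 6/7 = 1/7 > 0, so some outcome avoids every A_i.

28·p = 6/7 ≈ 0.8571; existence CERTIFIED by the union bound.


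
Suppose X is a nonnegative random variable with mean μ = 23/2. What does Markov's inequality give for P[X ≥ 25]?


μ = E[X] = 23/2, a = 25.
Markov: P[X ≥ 25] ≤ μ/a = (23/2)/25 = 23/50.
Numerically: ≈ 0.4600.
(Since a = 25 > μ = 11.5000, the bound 23/50 is < 1 and informative.)

P[X ≥ 25] ≤ 23/50 ≈ 0.4600.


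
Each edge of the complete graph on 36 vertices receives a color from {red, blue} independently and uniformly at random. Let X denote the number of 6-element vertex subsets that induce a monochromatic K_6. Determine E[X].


Let X = Σ_S X_S over the C(36, 6) = 1947792 subsets S of size 6, where X_S = 1 if the K_6 on S is monochromatic.
For a fixed S, the K_6 on S has C(6, 2) = 15 edges. P[all 15 edges red] = (1/2)^15, and likewise for blue, so P[monochromatic] = 2·(1/2)^15 = 2^{1 − 15} = 1/16384.
By linearity of expectation: E[X] = C(36, 6) · 2^{1 − 15} = 1947792 · 1/16384 = 121737/1024.
Numerically: E[X] ≈ 118.88379.

E[X] = C(36,6)·2^(1−C(6,2)) = 121737/1024 ≈ 118.88379.


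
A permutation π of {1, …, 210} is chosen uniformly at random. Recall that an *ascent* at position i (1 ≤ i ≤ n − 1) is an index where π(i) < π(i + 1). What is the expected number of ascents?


Write X = Σ X_I over i = 1, …, 209, with X_I the indicator of one ascent.
There are 209 indicators.
For each fixed i, the pair (π(i), π(i+1)) is a uniformly random ordered pair of distinct values from {1, …, 210}; by symmetry P[π(i) < π(i+1)] = 1/2.
By linearity: E[X] = 209 · (1/2) = (210 − 1) · (1/2) = 209/2 ≈ 104.500000.

E[X] = 209/2 = 104.500000.
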